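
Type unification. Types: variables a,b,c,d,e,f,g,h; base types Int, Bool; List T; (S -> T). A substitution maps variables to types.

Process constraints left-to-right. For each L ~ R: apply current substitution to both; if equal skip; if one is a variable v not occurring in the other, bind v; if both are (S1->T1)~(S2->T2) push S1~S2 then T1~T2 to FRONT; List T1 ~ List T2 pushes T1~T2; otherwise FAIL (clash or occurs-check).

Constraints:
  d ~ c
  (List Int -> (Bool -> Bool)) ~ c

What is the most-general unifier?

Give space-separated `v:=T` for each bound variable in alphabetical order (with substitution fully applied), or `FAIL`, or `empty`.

Answer: c:=(List Int -> (Bool -> Bool)) d:=(List Int -> (Bool -> Bool))

Derivation:
step 1: unify d ~ c  [subst: {-} | 1 pending]
  bind d := c
step 2: unify (List Int -> (Bool -> Bool)) ~ c  [subst: {d:=c} | 0 pending]
  bind c := (List Int -> (Bool -> Bool))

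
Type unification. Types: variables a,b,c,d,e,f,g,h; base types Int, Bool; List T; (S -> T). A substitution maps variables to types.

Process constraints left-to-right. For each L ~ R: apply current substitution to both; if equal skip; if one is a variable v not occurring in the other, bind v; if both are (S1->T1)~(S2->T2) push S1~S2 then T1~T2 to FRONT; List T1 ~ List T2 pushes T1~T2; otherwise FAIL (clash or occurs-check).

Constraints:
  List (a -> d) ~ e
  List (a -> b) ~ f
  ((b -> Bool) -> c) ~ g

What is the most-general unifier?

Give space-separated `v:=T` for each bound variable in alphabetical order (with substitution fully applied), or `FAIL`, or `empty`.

step 1: unify List (a -> d) ~ e  [subst: {-} | 2 pending]
  bind e := List (a -> d)
step 2: unify List (a -> b) ~ f  [subst: {e:=List (a -> d)} | 1 pending]
  bind f := List (a -> b)
step 3: unify ((b -> Bool) -> c) ~ g  [subst: {e:=List (a -> d), f:=List (a -> b)} | 0 pending]
  bind g := ((b -> Bool) -> c)

Answer: e:=List (a -> d) f:=List (a -> b) g:=((b -> Bool) -> c)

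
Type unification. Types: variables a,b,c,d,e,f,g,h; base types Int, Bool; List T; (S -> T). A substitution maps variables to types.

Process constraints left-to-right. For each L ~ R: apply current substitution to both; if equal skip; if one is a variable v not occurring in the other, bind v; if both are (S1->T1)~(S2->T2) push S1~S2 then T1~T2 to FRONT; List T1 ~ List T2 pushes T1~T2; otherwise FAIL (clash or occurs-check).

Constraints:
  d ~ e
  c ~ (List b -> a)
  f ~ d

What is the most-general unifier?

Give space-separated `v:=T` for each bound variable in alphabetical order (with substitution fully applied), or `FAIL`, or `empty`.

step 1: unify d ~ e  [subst: {-} | 2 pending]
  bind d := e
step 2: unify c ~ (List b -> a)  [subst: {d:=e} | 1 pending]
  bind c := (List b -> a)
step 3: unify f ~ e  [subst: {d:=e, c:=(List b -> a)} | 0 pending]
  bind f := e

Answer: c:=(List b -> a) d:=e f:=e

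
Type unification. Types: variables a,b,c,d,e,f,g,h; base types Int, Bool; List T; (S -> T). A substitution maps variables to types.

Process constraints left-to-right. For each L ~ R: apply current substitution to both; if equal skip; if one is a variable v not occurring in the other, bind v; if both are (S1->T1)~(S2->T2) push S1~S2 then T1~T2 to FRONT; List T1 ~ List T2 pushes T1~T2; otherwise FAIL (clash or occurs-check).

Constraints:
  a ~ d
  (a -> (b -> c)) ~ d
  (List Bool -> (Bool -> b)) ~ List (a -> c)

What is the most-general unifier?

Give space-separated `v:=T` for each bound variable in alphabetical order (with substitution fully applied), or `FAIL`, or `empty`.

step 1: unify a ~ d  [subst: {-} | 2 pending]
  bind a := d
step 2: unify (d -> (b -> c)) ~ d  [subst: {a:=d} | 1 pending]
  occurs-check fail

Answer: FAIL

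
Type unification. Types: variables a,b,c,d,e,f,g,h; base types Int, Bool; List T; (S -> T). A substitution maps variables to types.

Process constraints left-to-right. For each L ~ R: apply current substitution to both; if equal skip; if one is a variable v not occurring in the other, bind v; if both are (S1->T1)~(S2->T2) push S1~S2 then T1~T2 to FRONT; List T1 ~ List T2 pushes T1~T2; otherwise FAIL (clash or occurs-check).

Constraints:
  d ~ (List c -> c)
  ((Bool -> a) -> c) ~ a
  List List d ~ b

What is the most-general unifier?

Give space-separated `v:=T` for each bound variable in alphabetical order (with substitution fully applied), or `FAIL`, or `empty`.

Answer: FAIL

Derivation:
step 1: unify d ~ (List c -> c)  [subst: {-} | 2 pending]
  bind d := (List c -> c)
step 2: unify ((Bool -> a) -> c) ~ a  [subst: {d:=(List c -> c)} | 1 pending]
  occurs-check fail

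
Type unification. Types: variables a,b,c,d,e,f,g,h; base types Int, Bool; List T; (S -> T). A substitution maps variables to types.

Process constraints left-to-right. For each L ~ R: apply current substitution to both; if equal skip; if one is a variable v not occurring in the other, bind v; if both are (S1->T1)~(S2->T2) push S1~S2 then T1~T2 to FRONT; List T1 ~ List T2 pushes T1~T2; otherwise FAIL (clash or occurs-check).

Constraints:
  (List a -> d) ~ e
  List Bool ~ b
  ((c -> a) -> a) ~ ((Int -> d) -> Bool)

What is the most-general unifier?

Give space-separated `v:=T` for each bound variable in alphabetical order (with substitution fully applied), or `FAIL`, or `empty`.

Answer: a:=Bool b:=List Bool c:=Int d:=Bool e:=(List Bool -> Bool)

Derivation:
step 1: unify (List a -> d) ~ e  [subst: {-} | 2 pending]
  bind e := (List a -> d)
step 2: unify List Bool ~ b  [subst: {e:=(List a -> d)} | 1 pending]
  bind b := List Bool
step 3: unify ((c -> a) -> a) ~ ((Int -> d) -> Bool)  [subst: {e:=(List a -> d), b:=List Bool} | 0 pending]
  -> decompose arrow: push (c -> a)~(Int -> d), a~Bool
step 4: unify (c -> a) ~ (Int -> d)  [subst: {e:=(List a -> d), b:=List Bool} | 1 pending]
  -> decompose arrow: push c~Int, a~d
step 5: unify c ~ Int  [subst: {e:=(List a -> d), b:=List Bool} | 2 pending]
  bind c := Int
step 6: unify a ~ d  [subst: {e:=(List a -> d), b:=List Bool, c:=Int} | 1 pending]
  bind a := d
step 7: unify d ~ Bool  [subst: {e:=(List a -> d), b:=List Bool, c:=Int, a:=d} | 0 pending]
  bind d := Bool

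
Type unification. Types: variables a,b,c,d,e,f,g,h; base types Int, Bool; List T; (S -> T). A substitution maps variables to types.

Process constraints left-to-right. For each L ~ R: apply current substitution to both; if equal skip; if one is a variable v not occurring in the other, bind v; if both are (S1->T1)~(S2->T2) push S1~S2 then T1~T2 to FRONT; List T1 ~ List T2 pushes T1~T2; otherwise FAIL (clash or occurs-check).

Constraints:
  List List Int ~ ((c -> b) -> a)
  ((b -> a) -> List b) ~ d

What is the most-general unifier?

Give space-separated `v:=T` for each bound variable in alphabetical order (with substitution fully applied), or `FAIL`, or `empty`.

step 1: unify List List Int ~ ((c -> b) -> a)  [subst: {-} | 1 pending]
  clash: List List Int vs ((c -> b) -> a)

Answer: FAIL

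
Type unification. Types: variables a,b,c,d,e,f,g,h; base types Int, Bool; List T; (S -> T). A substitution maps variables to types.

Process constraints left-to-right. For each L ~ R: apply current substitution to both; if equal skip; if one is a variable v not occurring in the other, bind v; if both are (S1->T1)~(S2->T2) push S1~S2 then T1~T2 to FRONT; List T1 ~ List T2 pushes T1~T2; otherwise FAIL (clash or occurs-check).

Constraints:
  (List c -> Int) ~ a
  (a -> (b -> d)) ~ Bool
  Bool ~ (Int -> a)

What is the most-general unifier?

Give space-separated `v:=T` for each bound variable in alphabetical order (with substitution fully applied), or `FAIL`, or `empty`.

step 1: unify (List c -> Int) ~ a  [subst: {-} | 2 pending]
  bind a := (List c -> Int)
step 2: unify ((List c -> Int) -> (b -> d)) ~ Bool  [subst: {a:=(List c -> Int)} | 1 pending]
  clash: ((List c -> Int) -> (b -> d)) vs Bool

Answer: FAIL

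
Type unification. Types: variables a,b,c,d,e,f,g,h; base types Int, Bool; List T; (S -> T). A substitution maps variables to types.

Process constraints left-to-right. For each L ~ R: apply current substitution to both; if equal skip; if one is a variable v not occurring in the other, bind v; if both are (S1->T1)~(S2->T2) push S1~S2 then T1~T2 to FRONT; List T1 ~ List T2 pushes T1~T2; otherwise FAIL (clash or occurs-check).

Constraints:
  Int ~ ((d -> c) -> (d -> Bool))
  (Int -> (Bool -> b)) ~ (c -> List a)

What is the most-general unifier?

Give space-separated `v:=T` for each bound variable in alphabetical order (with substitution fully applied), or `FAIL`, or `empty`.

Answer: FAIL

Derivation:
step 1: unify Int ~ ((d -> c) -> (d -> Bool))  [subst: {-} | 1 pending]
  clash: Int vs ((d -> c) -> (d -> Bool))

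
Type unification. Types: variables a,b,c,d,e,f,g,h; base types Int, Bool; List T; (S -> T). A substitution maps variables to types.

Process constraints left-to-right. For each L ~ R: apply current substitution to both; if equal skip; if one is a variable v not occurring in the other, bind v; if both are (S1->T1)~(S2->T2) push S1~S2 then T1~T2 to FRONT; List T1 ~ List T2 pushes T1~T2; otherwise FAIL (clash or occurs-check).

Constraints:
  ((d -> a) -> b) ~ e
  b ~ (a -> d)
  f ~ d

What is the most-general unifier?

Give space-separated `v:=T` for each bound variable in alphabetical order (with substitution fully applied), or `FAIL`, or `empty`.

Answer: b:=(a -> d) e:=((d -> a) -> (a -> d)) f:=d

Derivation:
step 1: unify ((d -> a) -> b) ~ e  [subst: {-} | 2 pending]
  bind e := ((d -> a) -> b)
step 2: unify b ~ (a -> d)  [subst: {e:=((d -> a) -> b)} | 1 pending]
  bind b := (a -> d)
step 3: unify f ~ d  [subst: {e:=((d -> a) -> b), b:=(a -> d)} | 0 pending]
  bind f := d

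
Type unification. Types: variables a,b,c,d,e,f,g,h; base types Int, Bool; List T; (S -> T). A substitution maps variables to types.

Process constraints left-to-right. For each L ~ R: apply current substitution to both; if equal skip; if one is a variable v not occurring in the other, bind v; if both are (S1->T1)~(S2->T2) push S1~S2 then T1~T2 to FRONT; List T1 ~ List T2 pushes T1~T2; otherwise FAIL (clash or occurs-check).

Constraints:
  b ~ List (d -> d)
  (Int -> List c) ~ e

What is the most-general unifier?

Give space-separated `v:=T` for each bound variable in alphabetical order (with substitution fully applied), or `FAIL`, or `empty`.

Answer: b:=List (d -> d) e:=(Int -> List c)

Derivation:
step 1: unify b ~ List (d -> d)  [subst: {-} | 1 pending]
  bind b := List (d -> d)
step 2: unify (Int -> List c) ~ e  [subst: {b:=List (d -> d)} | 0 pending]
  bind e := (Int -> List c)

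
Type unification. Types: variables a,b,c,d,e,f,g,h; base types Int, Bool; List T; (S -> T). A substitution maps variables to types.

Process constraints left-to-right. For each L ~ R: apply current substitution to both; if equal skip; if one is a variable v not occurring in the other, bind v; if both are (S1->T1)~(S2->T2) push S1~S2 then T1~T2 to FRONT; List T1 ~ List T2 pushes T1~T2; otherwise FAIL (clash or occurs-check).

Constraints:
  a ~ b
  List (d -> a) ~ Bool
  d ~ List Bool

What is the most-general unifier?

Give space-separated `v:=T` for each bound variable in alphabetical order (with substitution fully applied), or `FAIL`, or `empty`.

Answer: FAIL

Derivation:
step 1: unify a ~ b  [subst: {-} | 2 pending]
  bind a := b
step 2: unify List (d -> b) ~ Bool  [subst: {a:=b} | 1 pending]
  clash: List (d -> b) vs Bool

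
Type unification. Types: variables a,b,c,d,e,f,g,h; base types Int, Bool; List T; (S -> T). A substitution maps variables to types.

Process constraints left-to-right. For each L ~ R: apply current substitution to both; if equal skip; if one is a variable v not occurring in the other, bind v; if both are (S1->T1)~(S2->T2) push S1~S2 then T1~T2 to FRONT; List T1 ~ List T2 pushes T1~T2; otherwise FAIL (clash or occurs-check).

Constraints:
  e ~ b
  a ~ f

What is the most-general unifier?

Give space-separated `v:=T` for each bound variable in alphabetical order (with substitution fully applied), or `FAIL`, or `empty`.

step 1: unify e ~ b  [subst: {-} | 1 pending]
  bind e := b
step 2: unify a ~ f  [subst: {e:=b} | 0 pending]
  bind a := f

Answer: a:=f e:=b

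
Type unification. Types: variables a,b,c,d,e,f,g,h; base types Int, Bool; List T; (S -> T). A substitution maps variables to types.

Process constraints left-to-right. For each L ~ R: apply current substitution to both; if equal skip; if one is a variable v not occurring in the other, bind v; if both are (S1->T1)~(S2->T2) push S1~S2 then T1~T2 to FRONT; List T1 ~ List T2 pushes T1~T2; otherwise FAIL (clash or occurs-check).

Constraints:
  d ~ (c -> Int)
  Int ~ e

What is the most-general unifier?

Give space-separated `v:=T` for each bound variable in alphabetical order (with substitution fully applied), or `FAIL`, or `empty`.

step 1: unify d ~ (c -> Int)  [subst: {-} | 1 pending]
  bind d := (c -> Int)
step 2: unify Int ~ e  [subst: {d:=(c -> Int)} | 0 pending]
  bind e := Int

Answer: d:=(c -> Int) e:=Int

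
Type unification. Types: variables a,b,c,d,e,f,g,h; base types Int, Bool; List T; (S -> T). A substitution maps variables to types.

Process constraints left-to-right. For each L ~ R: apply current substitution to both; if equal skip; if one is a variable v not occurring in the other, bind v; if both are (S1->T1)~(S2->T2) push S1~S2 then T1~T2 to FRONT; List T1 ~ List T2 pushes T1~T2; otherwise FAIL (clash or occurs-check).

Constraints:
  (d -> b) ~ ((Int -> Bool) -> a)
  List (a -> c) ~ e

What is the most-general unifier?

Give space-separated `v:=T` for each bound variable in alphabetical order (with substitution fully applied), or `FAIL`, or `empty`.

step 1: unify (d -> b) ~ ((Int -> Bool) -> a)  [subst: {-} | 1 pending]
  -> decompose arrow: push d~(Int -> Bool), b~a
step 2: unify d ~ (Int -> Bool)  [subst: {-} | 2 pending]
  bind d := (Int -> Bool)
step 3: unify b ~ a  [subst: {d:=(Int -> Bool)} | 1 pending]
  bind b := a
step 4: unify List (a -> c) ~ e  [subst: {d:=(Int -> Bool), b:=a} | 0 pending]
  bind e := List (a -> c)

Answer: b:=a d:=(Int -> Bool) e:=List (a -> c)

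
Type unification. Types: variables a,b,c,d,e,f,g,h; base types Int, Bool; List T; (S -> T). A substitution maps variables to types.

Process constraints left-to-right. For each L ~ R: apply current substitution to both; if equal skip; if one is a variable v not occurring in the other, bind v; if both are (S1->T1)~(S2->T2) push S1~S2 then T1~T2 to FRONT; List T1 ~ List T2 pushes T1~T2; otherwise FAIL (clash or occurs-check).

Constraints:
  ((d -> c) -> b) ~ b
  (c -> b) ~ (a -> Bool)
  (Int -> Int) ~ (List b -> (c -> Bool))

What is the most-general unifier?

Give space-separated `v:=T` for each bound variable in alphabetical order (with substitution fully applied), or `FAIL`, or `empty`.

step 1: unify ((d -> c) -> b) ~ b  [subst: {-} | 2 pending]
  occurs-check fail

Answer: FAIL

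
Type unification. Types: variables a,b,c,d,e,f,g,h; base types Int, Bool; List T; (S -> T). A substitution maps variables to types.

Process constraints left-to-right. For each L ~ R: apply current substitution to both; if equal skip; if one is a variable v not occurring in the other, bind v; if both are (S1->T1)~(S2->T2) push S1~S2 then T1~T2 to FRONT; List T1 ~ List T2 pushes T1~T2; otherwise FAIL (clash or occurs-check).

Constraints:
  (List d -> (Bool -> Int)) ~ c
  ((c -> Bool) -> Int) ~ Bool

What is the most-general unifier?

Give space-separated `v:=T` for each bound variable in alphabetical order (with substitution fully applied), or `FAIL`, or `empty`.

Answer: FAIL

Derivation:
step 1: unify (List d -> (Bool -> Int)) ~ c  [subst: {-} | 1 pending]
  bind c := (List d -> (Bool -> Int))
step 2: unify (((List d -> (Bool -> Int)) -> Bool) -> Int) ~ Bool  [subst: {c:=(List d -> (Bool -> Int))} | 0 pending]
  clash: (((List d -> (Bool -> Int)) -> Bool) -> Int) vs Bool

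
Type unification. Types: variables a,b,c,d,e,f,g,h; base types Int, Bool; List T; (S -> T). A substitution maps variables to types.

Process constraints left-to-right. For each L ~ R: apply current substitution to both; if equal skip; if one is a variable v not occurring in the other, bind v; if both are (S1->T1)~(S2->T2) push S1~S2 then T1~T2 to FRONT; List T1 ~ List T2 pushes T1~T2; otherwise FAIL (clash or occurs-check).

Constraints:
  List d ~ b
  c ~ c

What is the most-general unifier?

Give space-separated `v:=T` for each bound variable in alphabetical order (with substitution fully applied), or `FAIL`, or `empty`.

Answer: b:=List d

Derivation:
step 1: unify List d ~ b  [subst: {-} | 1 pending]
  bind b := List d
step 2: unify c ~ c  [subst: {b:=List d} | 0 pending]
  -> identical, skip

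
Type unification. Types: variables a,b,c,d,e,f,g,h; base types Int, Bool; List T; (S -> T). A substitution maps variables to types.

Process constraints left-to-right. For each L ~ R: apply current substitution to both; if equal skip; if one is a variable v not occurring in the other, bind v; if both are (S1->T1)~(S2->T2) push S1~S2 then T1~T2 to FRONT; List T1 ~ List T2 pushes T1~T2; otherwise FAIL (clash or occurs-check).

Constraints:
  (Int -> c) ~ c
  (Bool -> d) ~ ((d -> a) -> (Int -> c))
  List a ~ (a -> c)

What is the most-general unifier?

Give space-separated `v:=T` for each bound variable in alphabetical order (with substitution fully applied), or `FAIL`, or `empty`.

Answer: FAIL

Derivation:
step 1: unify (Int -> c) ~ c  [subst: {-} | 2 pending]
  occurs-check fail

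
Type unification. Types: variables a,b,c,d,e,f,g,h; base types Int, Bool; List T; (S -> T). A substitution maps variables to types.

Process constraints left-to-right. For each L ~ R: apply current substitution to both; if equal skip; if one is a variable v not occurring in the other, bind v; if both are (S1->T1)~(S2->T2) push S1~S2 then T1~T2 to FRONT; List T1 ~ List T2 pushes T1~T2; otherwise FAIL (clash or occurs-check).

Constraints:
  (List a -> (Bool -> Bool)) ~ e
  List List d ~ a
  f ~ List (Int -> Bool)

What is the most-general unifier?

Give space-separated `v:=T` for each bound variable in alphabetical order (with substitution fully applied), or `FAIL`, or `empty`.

step 1: unify (List a -> (Bool -> Bool)) ~ e  [subst: {-} | 2 pending]
  bind e := (List a -> (Bool -> Bool))
step 2: unify List List d ~ a  [subst: {e:=(List a -> (Bool -> Bool))} | 1 pending]
  bind a := List List d
step 3: unify f ~ List (Int -> Bool)  [subst: {e:=(List a -> (Bool -> Bool)), a:=List List d} | 0 pending]
  bind f := List (Int -> Bool)

Answer: a:=List List d e:=(List List List d -> (Bool -> Bool)) f:=List (Int -> Bool)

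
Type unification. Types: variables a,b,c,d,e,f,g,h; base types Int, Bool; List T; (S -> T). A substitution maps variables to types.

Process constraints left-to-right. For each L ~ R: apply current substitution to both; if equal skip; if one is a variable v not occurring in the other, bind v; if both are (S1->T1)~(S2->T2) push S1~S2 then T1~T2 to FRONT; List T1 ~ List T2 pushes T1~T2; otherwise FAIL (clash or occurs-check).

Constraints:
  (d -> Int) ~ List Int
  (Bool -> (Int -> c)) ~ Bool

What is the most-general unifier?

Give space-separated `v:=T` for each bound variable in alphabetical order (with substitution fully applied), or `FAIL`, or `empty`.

Answer: FAIL

Derivation:
step 1: unify (d -> Int) ~ List Int  [subst: {-} | 1 pending]
  clash: (d -> Int) vs List Int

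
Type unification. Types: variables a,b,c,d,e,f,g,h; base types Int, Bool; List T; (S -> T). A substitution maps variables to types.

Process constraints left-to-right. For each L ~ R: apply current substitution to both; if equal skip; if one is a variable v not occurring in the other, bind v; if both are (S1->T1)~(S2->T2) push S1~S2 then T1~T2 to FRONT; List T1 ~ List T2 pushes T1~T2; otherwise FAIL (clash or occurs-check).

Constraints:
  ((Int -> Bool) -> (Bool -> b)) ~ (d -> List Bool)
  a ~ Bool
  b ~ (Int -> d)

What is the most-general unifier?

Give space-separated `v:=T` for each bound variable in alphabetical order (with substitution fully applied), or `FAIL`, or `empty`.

Answer: FAIL

Derivation:
step 1: unify ((Int -> Bool) -> (Bool -> b)) ~ (d -> List Bool)  [subst: {-} | 2 pending]
  -> decompose arrow: push (Int -> Bool)~d, (Bool -> b)~List Bool
step 2: unify (Int -> Bool) ~ d  [subst: {-} | 3 pending]
  bind d := (Int -> Bool)
step 3: unify (Bool -> b) ~ List Bool  [subst: {d:=(Int -> Bool)} | 2 pending]
  clash: (Bool -> b) vs List Bool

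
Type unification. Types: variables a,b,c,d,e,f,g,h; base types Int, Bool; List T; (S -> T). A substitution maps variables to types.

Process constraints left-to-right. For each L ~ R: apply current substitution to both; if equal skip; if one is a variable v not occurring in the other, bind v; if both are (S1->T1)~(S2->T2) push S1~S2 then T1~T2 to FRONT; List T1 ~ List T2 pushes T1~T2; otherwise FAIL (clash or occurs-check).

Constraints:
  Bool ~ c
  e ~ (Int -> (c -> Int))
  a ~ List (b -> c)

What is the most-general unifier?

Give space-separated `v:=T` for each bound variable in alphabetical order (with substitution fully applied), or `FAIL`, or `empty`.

Answer: a:=List (b -> Bool) c:=Bool e:=(Int -> (Bool -> Int))

Derivation:
step 1: unify Bool ~ c  [subst: {-} | 2 pending]
  bind c := Bool
step 2: unify e ~ (Int -> (Bool -> Int))  [subst: {c:=Bool} | 1 pending]
  bind e := (Int -> (Bool -> Int))
step 3: unify a ~ List (b -> Bool)  [subst: {c:=Bool, e:=(Int -> (Bool -> Int))} | 0 pending]
  bind a := List (b -> Bool)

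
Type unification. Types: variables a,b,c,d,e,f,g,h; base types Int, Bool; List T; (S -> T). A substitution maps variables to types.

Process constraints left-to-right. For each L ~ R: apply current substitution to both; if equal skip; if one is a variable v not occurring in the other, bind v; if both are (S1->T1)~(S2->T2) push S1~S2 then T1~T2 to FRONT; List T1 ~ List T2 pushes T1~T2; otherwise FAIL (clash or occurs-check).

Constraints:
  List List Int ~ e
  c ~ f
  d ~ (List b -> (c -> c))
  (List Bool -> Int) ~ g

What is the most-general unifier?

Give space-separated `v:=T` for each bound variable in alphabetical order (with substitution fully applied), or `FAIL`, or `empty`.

step 1: unify List List Int ~ e  [subst: {-} | 3 pending]
  bind e := List List Int
step 2: unify c ~ f  [subst: {e:=List List Int} | 2 pending]
  bind c := f
step 3: unify d ~ (List b -> (f -> f))  [subst: {e:=List List Int, c:=f} | 1 pending]
  bind d := (List b -> (f -> f))
step 4: unify (List Bool -> Int) ~ g  [subst: {e:=List List Int, c:=f, d:=(List b -> (f -> f))} | 0 pending]
  bind g := (List Bool -> Int)

Answer: c:=f d:=(List b -> (f -> f)) e:=List List Int g:=(List Bool -> Int)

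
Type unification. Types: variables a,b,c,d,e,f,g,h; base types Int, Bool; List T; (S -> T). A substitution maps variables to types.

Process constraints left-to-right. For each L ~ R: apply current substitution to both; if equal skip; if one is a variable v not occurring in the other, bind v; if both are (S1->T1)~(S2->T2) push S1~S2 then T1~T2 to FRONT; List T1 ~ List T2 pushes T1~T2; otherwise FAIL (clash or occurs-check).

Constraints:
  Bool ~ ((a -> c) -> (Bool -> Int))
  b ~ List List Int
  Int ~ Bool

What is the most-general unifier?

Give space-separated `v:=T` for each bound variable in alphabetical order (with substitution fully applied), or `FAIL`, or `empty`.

step 1: unify Bool ~ ((a -> c) -> (Bool -> Int))  [subst: {-} | 2 pending]
  clash: Bool vs ((a -> c) -> (Bool -> Int))

Answer: FAIL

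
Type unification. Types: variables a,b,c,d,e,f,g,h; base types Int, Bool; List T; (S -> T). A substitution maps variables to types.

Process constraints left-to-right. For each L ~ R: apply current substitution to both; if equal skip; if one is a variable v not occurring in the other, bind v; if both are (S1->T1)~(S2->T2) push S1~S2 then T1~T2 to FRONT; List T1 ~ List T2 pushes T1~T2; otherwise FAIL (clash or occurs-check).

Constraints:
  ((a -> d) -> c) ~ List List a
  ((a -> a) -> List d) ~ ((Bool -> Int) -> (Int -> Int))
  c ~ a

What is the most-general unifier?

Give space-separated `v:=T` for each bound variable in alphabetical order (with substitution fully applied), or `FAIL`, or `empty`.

Answer: FAIL

Derivation:
step 1: unify ((a -> d) -> c) ~ List List a  [subst: {-} | 2 pending]
  clash: ((a -> d) -> c) vs List List a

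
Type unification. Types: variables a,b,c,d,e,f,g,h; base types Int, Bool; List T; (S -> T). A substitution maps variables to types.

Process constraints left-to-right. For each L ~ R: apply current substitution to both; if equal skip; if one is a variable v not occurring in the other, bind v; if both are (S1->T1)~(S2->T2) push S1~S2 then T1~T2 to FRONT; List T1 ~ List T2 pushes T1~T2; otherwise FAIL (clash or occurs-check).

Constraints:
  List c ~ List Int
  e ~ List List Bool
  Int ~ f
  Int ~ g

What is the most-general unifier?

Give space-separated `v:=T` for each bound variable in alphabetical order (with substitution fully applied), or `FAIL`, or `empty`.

Answer: c:=Int e:=List List Bool f:=Int g:=Int

Derivation:
step 1: unify List c ~ List Int  [subst: {-} | 3 pending]
  -> decompose List: push c~Int
step 2: unify c ~ Int  [subst: {-} | 3 pending]
  bind c := Int
step 3: unify e ~ List List Bool  [subst: {c:=Int} | 2 pending]
  bind e := List List Bool
step 4: unify Int ~ f  [subst: {c:=Int, e:=List List Bool} | 1 pending]
  bind f := Int
step 5: unify Int ~ g  [subst: {c:=Int, e:=List List Bool, f:=Int} | 0 pending]
  bind g := Int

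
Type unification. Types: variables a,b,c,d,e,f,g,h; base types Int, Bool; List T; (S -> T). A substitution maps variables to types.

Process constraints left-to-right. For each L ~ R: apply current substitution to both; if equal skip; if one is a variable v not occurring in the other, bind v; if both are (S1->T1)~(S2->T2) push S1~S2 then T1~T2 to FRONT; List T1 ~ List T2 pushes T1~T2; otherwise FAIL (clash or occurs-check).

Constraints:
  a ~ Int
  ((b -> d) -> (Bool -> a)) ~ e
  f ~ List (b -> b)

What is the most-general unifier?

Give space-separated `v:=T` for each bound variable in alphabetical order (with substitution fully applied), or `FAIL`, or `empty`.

step 1: unify a ~ Int  [subst: {-} | 2 pending]
  bind a := Int
step 2: unify ((b -> d) -> (Bool -> Int)) ~ e  [subst: {a:=Int} | 1 pending]
  bind e := ((b -> d) -> (Bool -> Int))
step 3: unify f ~ List (b -> b)  [subst: {a:=Int, e:=((b -> d) -> (Bool -> Int))} | 0 pending]
  bind f := List (b -> b)

Answer: a:=Int e:=((b -> d) -> (Bool -> Int)) f:=List (b -> b)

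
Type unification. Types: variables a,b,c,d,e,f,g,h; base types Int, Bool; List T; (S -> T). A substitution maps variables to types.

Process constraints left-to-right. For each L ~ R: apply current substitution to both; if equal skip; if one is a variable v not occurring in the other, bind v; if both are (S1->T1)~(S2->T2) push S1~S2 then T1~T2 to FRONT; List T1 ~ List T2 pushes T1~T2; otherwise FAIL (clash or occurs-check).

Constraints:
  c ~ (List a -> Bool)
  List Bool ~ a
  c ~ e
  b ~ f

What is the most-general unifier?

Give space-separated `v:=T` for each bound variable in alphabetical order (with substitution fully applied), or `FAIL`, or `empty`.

Answer: a:=List Bool b:=f c:=(List List Bool -> Bool) e:=(List List Bool -> Bool)

Derivation:
step 1: unify c ~ (List a -> Bool)  [subst: {-} | 3 pending]
  bind c := (List a -> Bool)
step 2: unify List Bool ~ a  [subst: {c:=(List a -> Bool)} | 2 pending]
  bind a := List Bool
step 3: unify (List List Bool -> Bool) ~ e  [subst: {c:=(List a -> Bool), a:=List Bool} | 1 pending]
  bind e := (List List Bool -> Bool)
step 4: unify b ~ f  [subst: {c:=(List a -> Bool), a:=List Bool, e:=(List List Bool -> Bool)} | 0 pending]
  bind b := f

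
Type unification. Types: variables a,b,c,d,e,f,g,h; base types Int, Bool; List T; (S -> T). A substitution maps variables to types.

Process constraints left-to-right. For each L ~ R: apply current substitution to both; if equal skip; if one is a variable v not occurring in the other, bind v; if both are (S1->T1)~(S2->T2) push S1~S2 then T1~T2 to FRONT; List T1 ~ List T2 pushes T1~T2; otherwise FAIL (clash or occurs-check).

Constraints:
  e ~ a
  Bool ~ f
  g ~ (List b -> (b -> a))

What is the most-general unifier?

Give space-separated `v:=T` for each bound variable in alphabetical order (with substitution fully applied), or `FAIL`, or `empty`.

step 1: unify e ~ a  [subst: {-} | 2 pending]
  bind e := a
step 2: unify Bool ~ f  [subst: {e:=a} | 1 pending]
  bind f := Bool
step 3: unify g ~ (List b -> (b -> a))  [subst: {e:=a, f:=Bool} | 0 pending]
  bind g := (List b -> (b -> a))

Answer: e:=a f:=Bool g:=(List b -> (b -> a))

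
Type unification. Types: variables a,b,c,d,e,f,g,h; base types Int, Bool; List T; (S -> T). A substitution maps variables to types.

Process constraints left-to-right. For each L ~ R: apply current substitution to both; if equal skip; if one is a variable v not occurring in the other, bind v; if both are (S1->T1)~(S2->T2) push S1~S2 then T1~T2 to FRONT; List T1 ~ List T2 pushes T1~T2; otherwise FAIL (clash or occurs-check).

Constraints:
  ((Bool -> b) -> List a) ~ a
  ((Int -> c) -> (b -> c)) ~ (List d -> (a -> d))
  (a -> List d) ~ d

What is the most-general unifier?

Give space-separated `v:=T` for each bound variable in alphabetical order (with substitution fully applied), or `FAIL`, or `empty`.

step 1: unify ((Bool -> b) -> List a) ~ a  [subst: {-} | 2 pending]
  occurs-check fail

Answer: FAIL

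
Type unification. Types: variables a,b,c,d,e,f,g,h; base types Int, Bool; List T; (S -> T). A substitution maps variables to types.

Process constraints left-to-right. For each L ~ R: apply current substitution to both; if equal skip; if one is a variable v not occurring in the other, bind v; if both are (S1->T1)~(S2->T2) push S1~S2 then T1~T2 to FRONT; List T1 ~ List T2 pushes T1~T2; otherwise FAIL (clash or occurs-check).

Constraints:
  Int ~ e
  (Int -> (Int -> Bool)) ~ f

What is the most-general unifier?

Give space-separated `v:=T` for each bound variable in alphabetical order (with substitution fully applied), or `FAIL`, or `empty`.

step 1: unify Int ~ e  [subst: {-} | 1 pending]
  bind e := Int
step 2: unify (Int -> (Int -> Bool)) ~ f  [subst: {e:=Int} | 0 pending]
  bind f := (Int -> (Int -> Bool))

Answer: e:=Int f:=(Int -> (Int -> Bool))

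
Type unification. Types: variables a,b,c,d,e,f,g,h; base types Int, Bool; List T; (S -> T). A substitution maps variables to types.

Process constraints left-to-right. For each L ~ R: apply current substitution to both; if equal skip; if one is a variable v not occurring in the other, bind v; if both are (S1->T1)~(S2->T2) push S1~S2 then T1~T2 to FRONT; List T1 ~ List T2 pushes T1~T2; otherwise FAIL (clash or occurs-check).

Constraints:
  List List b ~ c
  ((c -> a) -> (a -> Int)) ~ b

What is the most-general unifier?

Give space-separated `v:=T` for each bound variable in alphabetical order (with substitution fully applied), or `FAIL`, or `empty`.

Answer: FAIL

Derivation:
step 1: unify List List b ~ c  [subst: {-} | 1 pending]
  bind c := List List b
step 2: unify ((List List b -> a) -> (a -> Int)) ~ b  [subst: {c:=List List b} | 0 pending]
  occurs-check fail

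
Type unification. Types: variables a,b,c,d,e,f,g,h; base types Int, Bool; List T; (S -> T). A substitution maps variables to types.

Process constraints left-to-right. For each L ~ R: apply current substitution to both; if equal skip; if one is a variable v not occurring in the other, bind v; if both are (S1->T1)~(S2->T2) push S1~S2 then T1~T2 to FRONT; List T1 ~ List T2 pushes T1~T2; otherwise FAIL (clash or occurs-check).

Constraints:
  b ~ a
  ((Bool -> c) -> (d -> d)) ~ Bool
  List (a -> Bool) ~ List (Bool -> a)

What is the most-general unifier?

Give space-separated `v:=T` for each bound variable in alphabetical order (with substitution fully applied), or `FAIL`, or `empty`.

Answer: FAIL

Derivation:
step 1: unify b ~ a  [subst: {-} | 2 pending]
  bind b := a
step 2: unify ((Bool -> c) -> (d -> d)) ~ Bool  [subst: {b:=a} | 1 pending]
  clash: ((Bool -> c) -> (d -> d)) vs Bool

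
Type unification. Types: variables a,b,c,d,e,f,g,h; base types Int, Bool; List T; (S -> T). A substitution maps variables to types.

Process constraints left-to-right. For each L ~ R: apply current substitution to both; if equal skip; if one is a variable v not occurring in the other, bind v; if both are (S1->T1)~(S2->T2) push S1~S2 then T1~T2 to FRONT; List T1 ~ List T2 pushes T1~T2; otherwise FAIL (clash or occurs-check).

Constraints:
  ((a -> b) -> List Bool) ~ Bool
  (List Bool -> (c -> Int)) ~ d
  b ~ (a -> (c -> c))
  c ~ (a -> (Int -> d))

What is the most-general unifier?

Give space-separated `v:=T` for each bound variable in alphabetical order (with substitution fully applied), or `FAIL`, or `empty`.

step 1: unify ((a -> b) -> List Bool) ~ Bool  [subst: {-} | 3 pending]
  clash: ((a -> b) -> List Bool) vs Bool

Answer: FAIL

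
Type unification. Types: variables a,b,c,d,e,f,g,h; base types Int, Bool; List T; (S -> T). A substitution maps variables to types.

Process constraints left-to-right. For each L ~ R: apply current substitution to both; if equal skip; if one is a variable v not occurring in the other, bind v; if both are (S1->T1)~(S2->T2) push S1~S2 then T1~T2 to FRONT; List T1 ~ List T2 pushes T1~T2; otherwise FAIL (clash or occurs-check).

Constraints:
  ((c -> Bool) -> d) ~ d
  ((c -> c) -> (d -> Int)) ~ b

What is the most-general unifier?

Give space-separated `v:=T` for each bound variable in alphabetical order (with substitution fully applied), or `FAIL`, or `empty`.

step 1: unify ((c -> Bool) -> d) ~ d  [subst: {-} | 1 pending]
  occurs-check fail

Answer: FAIL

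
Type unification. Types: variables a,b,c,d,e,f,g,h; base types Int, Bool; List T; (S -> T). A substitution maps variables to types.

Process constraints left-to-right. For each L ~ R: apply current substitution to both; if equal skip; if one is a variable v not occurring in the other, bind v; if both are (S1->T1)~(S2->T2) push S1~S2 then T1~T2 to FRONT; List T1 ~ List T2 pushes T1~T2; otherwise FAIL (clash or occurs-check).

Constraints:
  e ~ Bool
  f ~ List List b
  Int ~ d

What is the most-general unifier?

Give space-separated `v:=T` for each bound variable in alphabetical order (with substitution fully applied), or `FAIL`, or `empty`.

Answer: d:=Int e:=Bool f:=List List b

Derivation:
step 1: unify e ~ Bool  [subst: {-} | 2 pending]
  bind e := Bool
step 2: unify f ~ List List b  [subst: {e:=Bool} | 1 pending]
  bind f := List List b
step 3: unify Int ~ d  [subst: {e:=Bool, f:=List List b} | 0 pending]
  bind d := Int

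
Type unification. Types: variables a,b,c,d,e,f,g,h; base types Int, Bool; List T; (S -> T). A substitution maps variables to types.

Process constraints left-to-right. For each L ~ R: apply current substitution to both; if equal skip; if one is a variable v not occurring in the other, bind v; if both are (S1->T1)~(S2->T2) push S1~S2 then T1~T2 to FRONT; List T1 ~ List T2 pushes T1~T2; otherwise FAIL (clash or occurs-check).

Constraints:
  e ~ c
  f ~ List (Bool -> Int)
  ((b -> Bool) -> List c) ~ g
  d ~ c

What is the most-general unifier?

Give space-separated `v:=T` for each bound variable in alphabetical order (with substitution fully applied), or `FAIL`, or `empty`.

Answer: d:=c e:=c f:=List (Bool -> Int) g:=((b -> Bool) -> List c)

Derivation:
step 1: unify e ~ c  [subst: {-} | 3 pending]
  bind e := c
step 2: unify f ~ List (Bool -> Int)  [subst: {e:=c} | 2 pending]
  bind f := List (Bool -> Int)
step 3: unify ((b -> Bool) -> List c) ~ g  [subst: {e:=c, f:=List (Bool -> Int)} | 1 pending]
  bind g := ((b -> Bool) -> List c)
step 4: unify d ~ c  [subst: {e:=c, f:=List (Bool -> Int), g:=((b -> Bool) -> List c)} | 0 pending]
  bind d := c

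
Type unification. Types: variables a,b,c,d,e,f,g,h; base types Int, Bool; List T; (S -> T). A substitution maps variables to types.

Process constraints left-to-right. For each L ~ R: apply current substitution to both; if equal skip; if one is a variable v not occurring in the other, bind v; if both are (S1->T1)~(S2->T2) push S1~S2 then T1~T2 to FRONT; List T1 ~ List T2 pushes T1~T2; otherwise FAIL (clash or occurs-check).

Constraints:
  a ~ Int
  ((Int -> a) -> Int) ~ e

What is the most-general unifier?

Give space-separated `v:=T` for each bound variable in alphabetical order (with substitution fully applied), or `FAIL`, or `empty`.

step 1: unify a ~ Int  [subst: {-} | 1 pending]
  bind a := Int
step 2: unify ((Int -> Int) -> Int) ~ e  [subst: {a:=Int} | 0 pending]
  bind e := ((Int -> Int) -> Int)

Answer: a:=Int e:=((Int -> Int) -> Int)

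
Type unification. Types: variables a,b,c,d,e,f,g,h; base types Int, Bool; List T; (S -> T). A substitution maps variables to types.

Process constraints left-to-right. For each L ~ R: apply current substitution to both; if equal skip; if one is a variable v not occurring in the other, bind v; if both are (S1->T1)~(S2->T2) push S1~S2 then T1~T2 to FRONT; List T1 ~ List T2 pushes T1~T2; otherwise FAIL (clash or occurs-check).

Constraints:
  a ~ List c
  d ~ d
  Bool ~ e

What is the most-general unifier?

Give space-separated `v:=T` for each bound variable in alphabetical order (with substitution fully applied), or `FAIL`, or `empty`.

step 1: unify a ~ List c  [subst: {-} | 2 pending]
  bind a := List c
step 2: unify d ~ d  [subst: {a:=List c} | 1 pending]
  -> identical, skip
step 3: unify Bool ~ e  [subst: {a:=List c} | 0 pending]
  bind e := Bool

Answer: a:=List c e:=Bool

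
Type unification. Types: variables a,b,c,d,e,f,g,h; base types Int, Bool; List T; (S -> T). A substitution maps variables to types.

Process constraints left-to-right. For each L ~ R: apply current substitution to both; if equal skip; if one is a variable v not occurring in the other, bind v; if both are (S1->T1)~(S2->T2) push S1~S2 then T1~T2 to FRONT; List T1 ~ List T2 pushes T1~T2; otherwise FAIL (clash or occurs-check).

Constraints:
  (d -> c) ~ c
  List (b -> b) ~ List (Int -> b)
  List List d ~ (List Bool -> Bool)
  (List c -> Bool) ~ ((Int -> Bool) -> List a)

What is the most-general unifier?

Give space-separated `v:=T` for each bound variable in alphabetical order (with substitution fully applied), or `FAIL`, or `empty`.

Answer: FAIL

Derivation:
step 1: unify (d -> c) ~ c  [subst: {-} | 3 pending]
  occurs-check fail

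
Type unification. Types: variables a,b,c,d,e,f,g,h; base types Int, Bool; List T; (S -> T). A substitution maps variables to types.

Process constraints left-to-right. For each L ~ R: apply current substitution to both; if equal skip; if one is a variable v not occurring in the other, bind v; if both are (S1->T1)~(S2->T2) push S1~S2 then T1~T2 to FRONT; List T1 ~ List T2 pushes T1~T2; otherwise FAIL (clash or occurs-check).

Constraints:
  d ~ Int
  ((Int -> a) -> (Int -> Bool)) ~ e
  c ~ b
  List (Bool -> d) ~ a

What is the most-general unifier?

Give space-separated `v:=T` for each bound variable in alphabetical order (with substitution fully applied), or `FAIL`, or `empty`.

step 1: unify d ~ Int  [subst: {-} | 3 pending]
  bind d := Int
step 2: unify ((Int -> a) -> (Int -> Bool)) ~ e  [subst: {d:=Int} | 2 pending]
  bind e := ((Int -> a) -> (Int -> Bool))
step 3: unify c ~ b  [subst: {d:=Int, e:=((Int -> a) -> (Int -> Bool))} | 1 pending]
  bind c := b
step 4: unify List (Bool -> Int) ~ a  [subst: {d:=Int, e:=((Int -> a) -> (Int -> Bool)), c:=b} | 0 pending]
  bind a := List (Bool -> Int)

Answer: a:=List (Bool -> Int) c:=b d:=Int e:=((Int -> List (Bool -> Int)) -> (Int -> Bool))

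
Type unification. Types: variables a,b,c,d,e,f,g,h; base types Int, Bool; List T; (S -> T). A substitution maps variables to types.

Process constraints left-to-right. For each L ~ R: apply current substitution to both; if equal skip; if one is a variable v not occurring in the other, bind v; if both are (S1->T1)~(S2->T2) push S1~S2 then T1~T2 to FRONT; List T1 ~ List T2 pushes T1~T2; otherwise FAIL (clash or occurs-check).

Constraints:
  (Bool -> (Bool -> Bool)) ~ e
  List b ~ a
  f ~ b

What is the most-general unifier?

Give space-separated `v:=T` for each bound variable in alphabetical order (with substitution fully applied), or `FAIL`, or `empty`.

Answer: a:=List b e:=(Bool -> (Bool -> Bool)) f:=b

Derivation:
step 1: unify (Bool -> (Bool -> Bool)) ~ e  [subst: {-} | 2 pending]
  bind e := (Bool -> (Bool -> Bool))
step 2: unify List b ~ a  [subst: {e:=(Bool -> (Bool -> Bool))} | 1 pending]
  bind a := List b
step 3: unify f ~ b  [subst: {e:=(Bool -> (Bool -> Bool)), a:=List b} | 0 pending]
  bind f := b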